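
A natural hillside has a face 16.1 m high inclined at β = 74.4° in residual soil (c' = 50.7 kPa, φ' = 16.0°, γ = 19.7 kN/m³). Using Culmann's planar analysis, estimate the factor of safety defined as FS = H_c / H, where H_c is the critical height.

FS = 1.24

H_c = (4c'/γ) · sinβ cosφ' / [1 − cos(β − φ')]
    = (4·50.7/19.7) · sin74.4°·cos16.0° / [1 − cos58.4°]
    = 10.294 · 0.9259 / 0.4760 = 20.02 m
FS = H_c / H = 20.02 / 16.1 = 1.244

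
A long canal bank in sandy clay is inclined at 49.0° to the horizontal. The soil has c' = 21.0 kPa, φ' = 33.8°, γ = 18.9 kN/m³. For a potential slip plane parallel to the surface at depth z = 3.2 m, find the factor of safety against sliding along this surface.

For an infinite slope with a slip plane parallel to the surface (no pore pressure): FS = [c' + γz cos²β tanφ'] / [γz sinβ cosβ].
γz = 18.9·3.2 = 60.48 kN/m²
Numerator = 21.0 + 60.48·cos²49.0°·tan33.8° = 21.0 + 60.48·0.4304·0.6694 = 38.427 kPa
Denominator = 60.48·sin49.0°·cos49.0° = 60.48·0.7547·0.6561 = 29.946 kPa
FS = 38.427 / 29.946 = 1.283

FS = 1.28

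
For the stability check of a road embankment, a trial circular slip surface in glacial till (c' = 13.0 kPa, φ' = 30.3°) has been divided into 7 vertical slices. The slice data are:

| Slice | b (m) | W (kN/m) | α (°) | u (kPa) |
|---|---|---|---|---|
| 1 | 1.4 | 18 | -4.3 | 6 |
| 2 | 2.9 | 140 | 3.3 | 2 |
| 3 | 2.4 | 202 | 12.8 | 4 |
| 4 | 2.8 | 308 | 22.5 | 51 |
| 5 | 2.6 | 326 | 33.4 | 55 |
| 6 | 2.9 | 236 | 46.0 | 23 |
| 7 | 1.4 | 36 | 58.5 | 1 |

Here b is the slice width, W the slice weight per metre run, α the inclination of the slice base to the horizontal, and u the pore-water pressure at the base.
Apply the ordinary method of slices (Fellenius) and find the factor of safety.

Ordinary method of slices: FS = Σ[c'·Δl_i + (W_i cosα_i − u_i·Δl_i)·tanφ'] / Σ W_i sinα_i, with Δl_i = b_i / cosα_i.
Slice 1: Δl = 1.4/cos(-4.3°) = 1.404 m; N'_1 = 18·cos(-4.3°) − 6·1.404 = 9.5; c'Δl = 18.25; W sinα = -1.3
Slice 2: Δl = 2.9/cos3.3° = 2.905 m; N'_2 = 140·cos3.3° − 2·2.905 = 134.0; c'Δl = 37.76; W sinα = 8.1
Slice 3: Δl = 2.4/cos12.8° = 2.461 m; N'_3 = 202·cos12.8° − 4·2.461 = 187.1; c'Δl = 32.00; W sinα = 44.8
Slice 4: Δl = 2.8/cos22.5° = 3.031 m; N'_4 = 308·cos22.5° − 51·3.031 = 130.0; c'Δl = 39.40; W sinα = 117.9
Slice 5: Δl = 2.6/cos33.4° = 3.114 m; N'_5 = 326·cos33.4° − 55·3.114 = 100.9; c'Δl = 40.49; W sinα = 179.5
Slice 6: Δl = 2.9/cos46.0° = 4.175 m; N'_6 = 236·cos46.0° − 23·4.175 = 67.9; c'Δl = 54.27; W sinα = 169.8
Slice 7: Δl = 1.4/cos58.5° = 2.679 m; N'_7 = 36·cos58.5° − 1·2.679 = 16.1; c'Δl = 34.83; W sinα = 30.7
Σc'Δl = 257.0 kN/m; ΣN' = 645.5 kN/m; ΣW sinα = 549.2 kN/m
Resisting = 257.0 + 645.5·tan30.3° = 257.0 + 377.2 = 634.2 kN/m
FS = 634.2 / 549.2 = 1.155

FS = 1.15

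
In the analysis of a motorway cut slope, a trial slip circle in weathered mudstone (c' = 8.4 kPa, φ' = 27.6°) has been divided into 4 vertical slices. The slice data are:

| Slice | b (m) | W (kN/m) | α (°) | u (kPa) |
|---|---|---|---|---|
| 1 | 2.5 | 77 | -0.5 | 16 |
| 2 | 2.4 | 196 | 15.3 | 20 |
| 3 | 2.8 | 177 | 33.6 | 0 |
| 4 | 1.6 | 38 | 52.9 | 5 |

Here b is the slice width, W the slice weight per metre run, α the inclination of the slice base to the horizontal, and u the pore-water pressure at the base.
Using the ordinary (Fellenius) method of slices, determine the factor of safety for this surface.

FS = 1.49

Ordinary method of slices: FS = Σ[c'·Δl_i + (W_i cosα_i − u_i·Δl_i)·tanφ'] / Σ W_i sinα_i, with Δl_i = b_i / cosα_i.
Slice 1: Δl = 2.5/cos(-0.5°) = 2.500 m; N'_1 = 77·cos(-0.5°) − 16·2.500 = 37.0; c'Δl = 21.00; W sinα = -0.7
Slice 2: Δl = 2.4/cos15.3° = 2.488 m; N'_2 = 196·cos15.3° − 20·2.488 = 139.3; c'Δl = 20.90; W sinα = 51.7
Slice 3: Δl = 2.8/cos33.6° = 3.362 m; N'_3 = 177·cos33.6° − 0·3.362 = 147.4; c'Δl = 28.24; W sinα = 98.0
Slice 4: Δl = 1.6/cos52.9° = 2.652 m; N'_4 = 38·cos52.9° − 5·2.652 = 9.7; c'Δl = 22.28; W sinα = 30.3
Σc'Δl = 92.4 kN/m; ΣN' = 333.4 kN/m; ΣW sinα = 179.3 kN/m
Resisting = 92.4 + 333.4·tan27.6° = 92.4 + 174.3 = 266.7 kN/m
FS = 266.7 / 179.3 = 1.487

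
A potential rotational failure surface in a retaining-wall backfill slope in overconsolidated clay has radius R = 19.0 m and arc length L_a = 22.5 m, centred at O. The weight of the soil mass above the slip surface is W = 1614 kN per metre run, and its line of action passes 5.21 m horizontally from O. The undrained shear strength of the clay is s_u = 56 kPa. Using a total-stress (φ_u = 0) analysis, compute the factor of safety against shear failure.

Taking moments about the centre O, the resisting moment is provided by the undrained shear strength acting along the arc:
M_R = s_u·L_a·R = 56·22.50·19.0 = 23940.0 kN·m/m
M_D = W·d = 1614·5.21 = 8408.9 kN·m/m
FS = M_R / M_D = 23940.0 / 8408.9 = 2.847

FS = 2.85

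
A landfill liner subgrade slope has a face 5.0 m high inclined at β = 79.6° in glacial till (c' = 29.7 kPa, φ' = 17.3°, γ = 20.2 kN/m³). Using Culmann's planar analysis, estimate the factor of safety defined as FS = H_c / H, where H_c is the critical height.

FS = 2.06

H_c = (4c'/γ) · sinβ cosφ' / [1 − cos(β − φ')]
    = (4·29.7/20.2) · sin79.6°·cos17.3° / [1 − cos62.3°]
    = 5.881 · 0.9391 / 0.5352 = 10.32 m
FS = H_c / H = 10.32 / 5.0 = 2.064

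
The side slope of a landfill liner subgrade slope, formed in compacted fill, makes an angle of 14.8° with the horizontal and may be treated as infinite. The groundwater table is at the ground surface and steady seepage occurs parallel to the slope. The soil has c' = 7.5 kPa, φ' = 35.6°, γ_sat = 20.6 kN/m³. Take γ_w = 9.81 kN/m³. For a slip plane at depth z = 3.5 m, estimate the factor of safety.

FS = 1.84

With seepage parallel to the slope and the water table at the surface, the effective normal stress on the slip plane uses the buoyant unit weight γ' = γ_sat − γ_w while the driving shear stress uses γ_sat:
FS = [c' + γ' z cos²β tanφ'] / [γ_sat z sinβ cosβ]
γ' = 20.6 − 9.81 = 10.79 kN/m³
Numerator = 7.5 + 10.79·3.5·cos²14.8°·tan35.6° = 7.5 + 10.79·3.5·0.9347·0.7159 = 32.773 kPa
Denominator = 20.6·3.5·sin14.8°·cos14.8° = 20.6·3.5·0.2554·0.9668 = 17.807 kPa
FS = 32.773 / 17.807 = 1.840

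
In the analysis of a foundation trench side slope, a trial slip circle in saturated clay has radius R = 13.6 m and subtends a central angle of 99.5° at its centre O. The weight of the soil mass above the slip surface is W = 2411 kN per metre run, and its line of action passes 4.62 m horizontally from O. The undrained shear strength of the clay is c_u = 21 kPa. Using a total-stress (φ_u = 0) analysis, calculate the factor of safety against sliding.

FS = 0.61

Taking moments about the centre O, the resisting moment is provided by the undrained shear strength acting along the arc:
Arc length L_a = R·θ = 13.6·(99.5°·π/180) = 13.6·1.7366 = 23.62 m
M_R = c_u·L_a·R = 21·23.62·13.6 = 6745.2 kN·m/m
M_D = W·d = 2411·4.62 = 11138.8 kN·m/m
FS = M_R / M_D = 6745.2 / 11138.8 = 0.606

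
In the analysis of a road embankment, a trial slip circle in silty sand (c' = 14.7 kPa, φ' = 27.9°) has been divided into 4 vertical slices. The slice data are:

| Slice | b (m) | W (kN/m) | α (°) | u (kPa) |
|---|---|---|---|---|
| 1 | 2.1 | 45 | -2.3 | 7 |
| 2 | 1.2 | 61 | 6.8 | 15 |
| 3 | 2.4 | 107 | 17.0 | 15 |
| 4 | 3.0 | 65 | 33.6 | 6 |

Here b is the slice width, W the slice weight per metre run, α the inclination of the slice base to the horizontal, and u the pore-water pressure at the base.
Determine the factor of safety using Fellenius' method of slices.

Ordinary method of slices: FS = Σ[c'·Δl_i + (W_i cosα_i − u_i·Δl_i)·tanφ'] / Σ W_i sinα_i, with Δl_i = b_i / cosα_i.
Slice 1: Δl = 2.1/cos(-2.3°) = 2.102 m; N'_1 = 45·cos(-2.3°) − 7·2.102 = 30.3; c'Δl = 30.89; W sinα = -1.8
Slice 2: Δl = 1.2/cos6.8° = 1.209 m; N'_2 = 61·cos6.8° − 15·1.209 = 42.4; c'Δl = 17.76; W sinα = 7.2
Slice 3: Δl = 2.4/cos17.0° = 2.510 m; N'_3 = 107·cos17.0° − 15·2.510 = 64.7; c'Δl = 36.89; W sinα = 31.3
Slice 4: Δl = 3.0/cos33.6° = 3.602 m; N'_4 = 65·cos33.6° − 6·3.602 = 32.5; c'Δl = 52.95; W sinα = 36.0
Σc'Δl = 138.5 kN/m; ΣN' = 169.9 kN/m; ΣW sinα = 72.7 kN/m
Resisting = 138.5 + 169.9·tan27.9° = 138.5 + 90.0 = 228.5 kN/m
FS = 228.5 / 72.7 = 3.144

FS = 3.14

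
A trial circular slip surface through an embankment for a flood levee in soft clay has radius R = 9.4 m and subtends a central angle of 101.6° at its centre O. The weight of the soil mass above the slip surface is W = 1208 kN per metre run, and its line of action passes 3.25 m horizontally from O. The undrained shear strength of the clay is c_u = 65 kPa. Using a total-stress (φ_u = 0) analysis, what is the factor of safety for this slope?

FS = 2.59

Taking moments about the centre O, the resisting moment is provided by the undrained shear strength acting along the arc:
Arc length L_a = R·θ = 9.4·(101.6°·π/180) = 9.4·1.7733 = 16.67 m
M_R = c_u·L_a·R = 65·16.67·9.4 = 10184.5 kN·m/m
M_D = W·d = 1208·3.25 = 3926.0 kN·m/m
FS = M_R / M_D = 10184.5 / 3926.0 = 2.594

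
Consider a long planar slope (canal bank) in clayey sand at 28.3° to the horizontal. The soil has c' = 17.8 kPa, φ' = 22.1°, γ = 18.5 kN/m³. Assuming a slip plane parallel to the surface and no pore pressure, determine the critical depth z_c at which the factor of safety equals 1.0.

Setting FS = 1.00 in FS = [c' + γz cos²β tanφ'] / [γz sinβ cosβ] and solving for z:
z = c' / [γ cosβ (FS·sinβ − cosβ·tanφ')]
  = 17.8 / [18.5·cos28.3°·(1.00·sin28.3° − cos28.3°·tan22.1°)]
  = 17.8 / [18.5·0.8805·(1.00·0.4741 − 0.8805·0.4061)]
  = 17.8 / 1.8987 = 9.375 m

z_c = 9.37 m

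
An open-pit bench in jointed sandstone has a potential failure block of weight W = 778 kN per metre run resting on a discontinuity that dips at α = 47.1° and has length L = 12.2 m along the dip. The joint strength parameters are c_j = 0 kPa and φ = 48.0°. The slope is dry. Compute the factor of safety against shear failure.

Resolving the block weight along and normal to the plane and applying the Mohr–Coulomb strength on the joint:
N' = W cosα = 778·cos47.1° = 529.6 kN/m
Driving force T = W sinα = 778·sin47.1° = 569.9 kN/m
Resisting force R = c_j·L + N'·tanφ = 0·12.2 + 529.6·tan48.0° = 0.0 + 588.2 = 588.2 kN/m
FS = R / T = 588.2 / 569.9 = 1.032

FS = 1.03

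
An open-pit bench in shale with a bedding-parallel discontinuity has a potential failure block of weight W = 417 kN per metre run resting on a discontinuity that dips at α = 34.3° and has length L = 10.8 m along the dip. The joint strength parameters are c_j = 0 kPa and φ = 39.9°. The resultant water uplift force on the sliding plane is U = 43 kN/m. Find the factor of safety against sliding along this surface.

FS = 1.07

Resolving the block weight along and normal to the plane and applying the Mohr–Coulomb strength on the joint:
N' = W cosα − U = 417·cos34.3° − 43 = 301.5 kN/m
Driving force T = W sinα = 417·sin34.3° = 235.0 kN/m
Resisting force R = c_j·L + N'·tanφ = 0·10.8 + 301.5·tan39.9° = 0.0 + 252.1 = 252.1 kN/m
FS = R / T = 252.1 / 235.0 = 1.073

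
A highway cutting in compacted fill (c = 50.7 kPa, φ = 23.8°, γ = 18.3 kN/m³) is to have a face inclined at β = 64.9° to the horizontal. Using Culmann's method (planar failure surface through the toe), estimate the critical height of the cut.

Culmann's analysis gives the critical failure plane at α_cr = (β + φ)/2 = (64.9 + 23.8)/2 = 44.4°, and the critical height
H_c = (4c/γ) · sinβ cosφ / [1 − cos(β − φ)]
    = (4·50.7/18.3) · sin64.9°·cos23.8° / [1 − cos(41.1°)]
    = 11.082 · 0.9056·0.9150 / [1 − 0.7536]
    = 11.082 · 0.8286 / 0.2464
    = 37.26 m

H_c = 37.26 m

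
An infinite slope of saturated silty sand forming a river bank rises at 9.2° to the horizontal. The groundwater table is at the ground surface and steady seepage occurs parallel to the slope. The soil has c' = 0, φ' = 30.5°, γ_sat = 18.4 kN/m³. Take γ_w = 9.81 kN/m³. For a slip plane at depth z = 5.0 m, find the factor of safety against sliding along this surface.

FS = 1.70

With seepage parallel to the slope and the water table at the surface, the effective normal stress on the slip plane uses the buoyant unit weight γ' = γ_sat − γ_w while the driving shear stress uses γ_sat:
FS = [c' + γ' z cos²β tanφ'] / [γ_sat z sinβ cosβ]
(For c' = 0 this reduces to FS = (γ'/γ_sat)·tanφ'/tanβ.)
γ' = 18.4 − 9.81 = 8.59 kN/m³
Numerator = 0.0 + 8.59·5.0·cos²9.2°·tan30.5° = 0.0 + 8.59·5.0·0.9744·0.5890 = 24.653 kPa
Denominator = 18.4·5.0·sin9.2°·cos9.2° = 18.4·5.0·0.1599·0.9871 = 14.520 kPa
FS = 24.653 / 14.520 = 1.698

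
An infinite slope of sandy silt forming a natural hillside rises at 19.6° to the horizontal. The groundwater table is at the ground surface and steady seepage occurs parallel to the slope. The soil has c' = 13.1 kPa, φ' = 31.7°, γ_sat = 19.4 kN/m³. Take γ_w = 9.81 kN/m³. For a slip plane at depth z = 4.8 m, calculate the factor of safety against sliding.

FS = 1.30

With seepage parallel to the slope and the water table at the surface, the effective normal stress on the slip plane uses the buoyant unit weight γ' = γ_sat − γ_w while the driving shear stress uses γ_sat:
FS = [c' + γ' z cos²β tanφ'] / [γ_sat z sinβ cosβ]
γ' = 19.4 − 9.81 = 9.59 kN/m³
Numerator = 13.1 + 9.59·4.8·cos²19.6°·tan31.7° = 13.1 + 9.59·4.8·0.8875·0.6176 = 38.331 kPa
Denominator = 19.4·4.8·sin19.6°·cos19.6° = 19.4·4.8·0.3355·0.9421 = 29.427 kPa
FS = 38.331 / 29.427 = 1.303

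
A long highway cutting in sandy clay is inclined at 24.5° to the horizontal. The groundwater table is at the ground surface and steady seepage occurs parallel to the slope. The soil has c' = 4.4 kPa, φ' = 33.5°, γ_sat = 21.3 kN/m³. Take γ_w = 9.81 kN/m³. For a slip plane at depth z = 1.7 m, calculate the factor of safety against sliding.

With seepage parallel to the slope and the water table at the surface, the effective normal stress on the slip plane uses the buoyant unit weight γ' = γ_sat − γ_w while the driving shear stress uses γ_sat:
FS = [c' + γ' z cos²β tanφ'] / [γ_sat z sinβ cosβ]
γ' = 21.3 − 9.81 = 11.49 kN/m³
Numerator = 4.4 + 11.49·1.7·cos²24.5°·tan33.5° = 4.4 + 11.49·1.7·0.8280·0.6619 = 15.105 kPa
Denominator = 21.3·1.7·sin24.5°·cos24.5° = 21.3·1.7·0.4147·0.9100 = 13.664 kPa
FS = 15.105 / 13.664 = 1.105

FS = 1.11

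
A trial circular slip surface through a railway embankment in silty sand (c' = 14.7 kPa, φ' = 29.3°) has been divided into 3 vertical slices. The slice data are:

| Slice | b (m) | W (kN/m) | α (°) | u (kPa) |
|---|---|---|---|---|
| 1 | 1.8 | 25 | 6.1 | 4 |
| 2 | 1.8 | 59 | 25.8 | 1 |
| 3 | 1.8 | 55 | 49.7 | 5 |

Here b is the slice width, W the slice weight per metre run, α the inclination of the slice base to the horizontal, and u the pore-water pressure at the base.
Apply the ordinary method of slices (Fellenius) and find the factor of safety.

Ordinary method of slices: FS = Σ[c'·Δl_i + (W_i cosα_i − u_i·Δl_i)·tanφ'] / Σ W_i sinα_i, with Δl_i = b_i / cosα_i.
Slice 1: Δl = 1.8/cos6.1° = 1.810 m; N'_1 = 25·cos6.1° − 4·1.810 = 17.6; c'Δl = 26.61; W sinα = 2.7
Slice 2: Δl = 1.8/cos25.8° = 1.999 m; N'_2 = 59·cos25.8° − 1·1.999 = 51.1; c'Δl = 29.39; W sinα = 25.7
Slice 3: Δl = 1.8/cos49.7° = 2.783 m; N'_3 = 55·cos49.7° − 5·2.783 = 21.7; c'Δl = 40.91; W sinα = 41.9
Σc'Δl = 96.9 kN/m; ΣN' = 90.4 kN/m; ΣW sinα = 70.3 kN/m
Resisting = 96.9 + 90.4·tan29.3° = 96.9 + 50.7 = 147.6 kN/m
FS = 147.6 / 70.3 = 2.101

FS = 2.10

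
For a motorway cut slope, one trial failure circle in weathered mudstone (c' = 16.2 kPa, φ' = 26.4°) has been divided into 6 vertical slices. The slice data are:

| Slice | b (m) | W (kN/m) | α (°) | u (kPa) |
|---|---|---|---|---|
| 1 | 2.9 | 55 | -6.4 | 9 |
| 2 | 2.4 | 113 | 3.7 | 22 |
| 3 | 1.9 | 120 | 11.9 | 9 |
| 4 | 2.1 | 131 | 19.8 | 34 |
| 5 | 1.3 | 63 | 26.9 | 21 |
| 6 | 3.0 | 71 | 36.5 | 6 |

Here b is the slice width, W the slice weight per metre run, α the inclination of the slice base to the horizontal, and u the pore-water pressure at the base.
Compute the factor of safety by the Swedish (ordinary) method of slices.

FS = 2.73

Ordinary method of slices: FS = Σ[c'·Δl_i + (W_i cosα_i − u_i·Δl_i)·tanφ'] / Σ W_i sinα_i, with Δl_i = b_i / cosα_i.
Slice 1: Δl = 2.9/cos(-6.4°) = 2.918 m; N'_1 = 55·cos(-6.4°) − 9·2.918 = 28.4; c'Δl = 47.27; W sinα = -6.1
Slice 2: Δl = 2.4/cos3.7° = 2.405 m; N'_2 = 113·cos3.7° − 22·2.405 = 59.9; c'Δl = 38.96; W sinα = 7.3
Slice 3: Δl = 1.9/cos11.9° = 1.942 m; N'_3 = 120·cos11.9° − 9·1.942 = 99.9; c'Δl = 31.46; W sinα = 24.7
Slice 4: Δl = 2.1/cos19.8° = 2.232 m; N'_4 = 131·cos19.8° − 34·2.232 = 47.4; c'Δl = 36.16; W sinα = 44.4
Slice 5: Δl = 1.3/cos26.9° = 1.458 m; N'_5 = 63·cos26.9° − 21·1.458 = 25.6; c'Δl = 23.62; W sinα = 28.5
Slice 6: Δl = 3.0/cos36.5° = 3.732 m; N'_6 = 71·cos36.5° − 6·3.732 = 34.7; c'Δl = 60.46; W sinα = 42.2
Σc'Δl = 237.9 kN/m; ΣN' = 295.8 kN/m; ΣW sinα = 141.0 kN/m
Resisting = 237.9 + 295.8·tan26.4° = 237.9 + 146.8 = 384.8 kN/m
FS = 384.8 / 141.0 = 2.729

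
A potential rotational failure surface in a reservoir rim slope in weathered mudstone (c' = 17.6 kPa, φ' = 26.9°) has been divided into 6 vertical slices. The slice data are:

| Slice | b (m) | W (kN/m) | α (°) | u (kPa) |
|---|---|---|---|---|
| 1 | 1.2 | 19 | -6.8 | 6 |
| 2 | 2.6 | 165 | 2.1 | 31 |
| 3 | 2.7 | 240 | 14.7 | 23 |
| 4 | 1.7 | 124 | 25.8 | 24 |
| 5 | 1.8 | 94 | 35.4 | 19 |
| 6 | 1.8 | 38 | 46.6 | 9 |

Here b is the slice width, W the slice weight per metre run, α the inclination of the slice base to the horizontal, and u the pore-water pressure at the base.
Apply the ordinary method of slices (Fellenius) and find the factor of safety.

Ordinary method of slices: FS = Σ[c'·Δl_i + (W_i cosα_i − u_i·Δl_i)·tanφ'] / Σ W_i sinα_i, with Δl_i = b_i / cosα_i.
Slice 1: Δl = 1.2/cos(-6.8°) = 1.209 m; N'_1 = 19·cos(-6.8°) − 6·1.209 = 11.6; c'Δl = 21.27; W sinα = -2.2
Slice 2: Δl = 2.6/cos2.1° = 2.602 m; N'_2 = 165·cos2.1° − 31·2.602 = 84.2; c'Δl = 45.79; W sinα = 6.0
Slice 3: Δl = 2.7/cos14.7° = 2.791 m; N'_3 = 240·cos14.7° − 23·2.791 = 167.9; c'Δl = 49.13; W sinα = 60.9
Slice 4: Δl = 1.7/cos25.8° = 1.888 m; N'_4 = 124·cos25.8° − 24·1.888 = 66.3; c'Δl = 33.23; W sinα = 54.0
Slice 5: Δl = 1.8/cos35.4° = 2.208 m; N'_5 = 94·cos35.4° − 19·2.208 = 34.7; c'Δl = 38.87; W sinα = 54.5
Slice 6: Δl = 1.8/cos46.6° = 2.620 m; N'_6 = 38·cos46.6° − 9·2.620 = 2.5; c'Δl = 46.11; W sinα = 27.6
Σc'Δl = 234.4 kN/m; ΣN' = 367.3 kN/m; ΣW sinα = 200.7 kN/m
Resisting = 234.4 + 367.3·tan26.9° = 234.4 + 186.3 = 420.7 kN/m
FS = 420.7 / 200.7 = 2.096

FS = 2.10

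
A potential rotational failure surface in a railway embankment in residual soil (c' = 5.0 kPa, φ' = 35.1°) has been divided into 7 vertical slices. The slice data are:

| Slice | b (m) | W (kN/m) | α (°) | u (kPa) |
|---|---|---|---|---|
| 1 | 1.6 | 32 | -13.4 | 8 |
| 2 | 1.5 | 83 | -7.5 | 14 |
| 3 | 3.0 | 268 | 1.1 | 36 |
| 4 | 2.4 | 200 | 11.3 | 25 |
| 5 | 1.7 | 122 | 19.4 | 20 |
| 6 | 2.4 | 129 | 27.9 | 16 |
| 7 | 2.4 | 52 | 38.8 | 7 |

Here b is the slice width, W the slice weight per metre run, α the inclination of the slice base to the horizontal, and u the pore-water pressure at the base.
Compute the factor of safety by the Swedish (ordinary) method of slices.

Ordinary method of slices: FS = Σ[c'·Δl_i + (W_i cosα_i − u_i·Δl_i)·tanφ'] / Σ W_i sinα_i, with Δl_i = b_i / cosα_i.
Slice 1: Δl = 1.6/cos(-13.4°) = 1.645 m; N'_1 = 32·cos(-13.4°) − 8·1.645 = 18.0; c'Δl = 8.22; W sinα = -7.4
Slice 2: Δl = 1.5/cos(-7.5°) = 1.513 m; N'_2 = 83·cos(-7.5°) − 14·1.513 = 61.1; c'Δl = 7.56; W sinα = -10.8
Slice 3: Δl = 3.0/cos1.1° = 3.001 m; N'_3 = 268·cos1.1° − 36·3.001 = 159.9; c'Δl = 15.00; W sinα = 5.1
Slice 4: Δl = 2.4/cos11.3° = 2.447 m; N'_4 = 200·cos11.3° − 25·2.447 = 134.9; c'Δl = 12.24; W sinα = 39.2
Slice 5: Δl = 1.7/cos19.4° = 1.802 m; N'_5 = 122·cos19.4° − 20·1.802 = 79.0; c'Δl = 9.01; W sinα = 40.5
Slice 6: Δl = 2.4/cos27.9° = 2.716 m; N'_6 = 129·cos27.9° − 16·2.716 = 70.6; c'Δl = 13.58; W sinα = 60.4
Slice 7: Δl = 2.4/cos38.8° = 3.080 m; N'_7 = 52·cos38.8° − 7·3.080 = 19.0; c'Δl = 15.40; W sinα = 32.6
Σc'Δl = 81.0 kN/m; ΣN' = 542.5 kN/m; ΣW sinα = 159.6 kN/m
Resisting = 81.0 + 542.5·tan35.1° = 81.0 + 381.3 = 462.3 kN/m
FS = 462.3 / 159.6 = 2.897

FS = 2.90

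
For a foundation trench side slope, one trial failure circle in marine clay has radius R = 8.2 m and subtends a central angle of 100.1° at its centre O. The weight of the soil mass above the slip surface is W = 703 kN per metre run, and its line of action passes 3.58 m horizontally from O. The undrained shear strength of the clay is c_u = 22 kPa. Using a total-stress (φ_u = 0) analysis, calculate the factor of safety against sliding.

Taking moments about the centre O, the resisting moment is provided by the undrained shear strength acting along the arc:
Arc length L_a = R·θ = 8.2·(100.1°·π/180) = 8.2·1.7471 = 14.33 m
M_R = c_u·L_a·R = 22·14.33·8.2 = 2584.4 kN·m/m
M_D = W·d = 703·3.58 = 2516.7 kN·m/m
FS = M_R / M_D = 2584.4 / 2516.7 = 1.027

FS = 1.03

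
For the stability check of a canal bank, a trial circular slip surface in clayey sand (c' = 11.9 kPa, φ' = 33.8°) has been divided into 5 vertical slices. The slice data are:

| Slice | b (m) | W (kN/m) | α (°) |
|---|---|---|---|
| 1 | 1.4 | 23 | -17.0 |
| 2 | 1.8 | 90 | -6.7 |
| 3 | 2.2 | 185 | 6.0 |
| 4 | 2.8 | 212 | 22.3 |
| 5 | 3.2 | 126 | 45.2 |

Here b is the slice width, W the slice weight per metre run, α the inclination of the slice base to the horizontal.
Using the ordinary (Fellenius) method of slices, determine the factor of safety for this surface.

Ordinary method of slices: FS = Σ[c'·Δl_i + (W_i cosα_i)·tanφ'] / Σ W_i sinα_i, with Δl_i = b_i / cosα_i.
Slice 1: Δl = 1.4/cos(-17.0°) = 1.464 m; N'_1 = 23·cos(-17.0°) = 22.0; c'Δl = 17.42; W sinα = -6.7
Slice 2: Δl = 1.8/cos(-6.7°) = 1.812 m; N'_2 = 90·cos(-6.7°) = 89.4; c'Δl = 21.57; W sinα = -10.5
Slice 3: Δl = 2.2/cos6.0° = 2.212 m; N'_3 = 185·cos6.0° = 184.0; c'Δl = 26.32; W sinα = 19.3
Slice 4: Δl = 2.8/cos22.3° = 3.026 m; N'_4 = 212·cos22.3° = 196.1; c'Δl = 36.01; W sinα = 80.4
Slice 5: Δl = 3.2/cos45.2° = 4.541 m; N'_5 = 126·cos45.2° = 88.8; c'Δl = 54.04; W sinα = 89.4
Σc'Δl = 155.4 kN/m; ΣN' = 580.3 kN/m; ΣW sinα = 172.0 kN/m
Resisting = 155.4 + 580.3·tan33.8° = 155.4 + 388.5 = 543.8 kN/m
FS = 543.8 / 172.0 = 3.163

FS = 3.16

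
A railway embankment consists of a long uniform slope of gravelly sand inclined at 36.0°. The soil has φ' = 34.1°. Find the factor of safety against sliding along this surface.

For a dry cohesionless infinite slope the factor of safety is FS = tanφ' / tanβ.
FS = tan34.1° / tan36.0° = 0.6771 / 0.7265 = 0.932

FS = 0.93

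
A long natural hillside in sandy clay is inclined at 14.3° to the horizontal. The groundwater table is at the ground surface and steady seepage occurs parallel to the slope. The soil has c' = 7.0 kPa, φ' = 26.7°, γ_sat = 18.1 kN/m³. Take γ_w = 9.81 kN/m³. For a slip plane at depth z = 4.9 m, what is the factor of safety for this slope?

With seepage parallel to the slope and the water table at the surface, the effective normal stress on the slip plane uses the buoyant unit weight γ' = γ_sat − γ_w while the driving shear stress uses γ_sat:
FS = [c' + γ' z cos²β tanφ'] / [γ_sat z sinβ cosβ]
γ' = 18.1 − 9.81 = 8.29 kN/m³
Numerator = 7.0 + 8.29·4.9·cos²14.3°·tan26.7° = 7.0 + 8.29·4.9·0.9390·0.5029 = 26.184 kPa
Denominator = 18.1·4.9·sin14.3°·cos14.3° = 18.1·4.9·0.2470·0.9690 = 21.228 kPa
FS = 26.184 / 21.228 = 1.233

FS = 1.23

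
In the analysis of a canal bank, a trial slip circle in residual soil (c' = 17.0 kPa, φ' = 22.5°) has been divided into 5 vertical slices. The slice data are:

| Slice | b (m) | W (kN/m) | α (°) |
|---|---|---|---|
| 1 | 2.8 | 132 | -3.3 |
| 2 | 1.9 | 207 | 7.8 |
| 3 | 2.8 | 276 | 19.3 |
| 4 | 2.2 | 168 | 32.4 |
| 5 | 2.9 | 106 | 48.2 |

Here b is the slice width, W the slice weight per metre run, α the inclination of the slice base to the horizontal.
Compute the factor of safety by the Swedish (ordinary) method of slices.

FS = 2.08

Ordinary method of slices: FS = Σ[c'·Δl_i + (W_i cosα_i)·tanφ'] / Σ W_i sinα_i, with Δl_i = b_i / cosα_i.
Slice 1: Δl = 2.8/cos(-3.3°) = 2.805 m; N'_1 = 132·cos(-3.3°) = 131.8; c'Δl = 47.68; W sinα = -7.6
Slice 2: Δl = 1.9/cos7.8° = 1.918 m; N'_2 = 207·cos7.8° = 205.1; c'Δl = 32.60; W sinα = 28.1
Slice 3: Δl = 2.8/cos19.3° = 2.967 m; N'_3 = 276·cos19.3° = 260.5; c'Δl = 50.43; W sinα = 91.2
Slice 4: Δl = 2.2/cos32.4° = 2.606 m; N'_4 = 168·cos32.4° = 141.8; c'Δl = 44.30; W sinα = 90.0
Slice 5: Δl = 2.9/cos48.2° = 4.351 m; N'_5 = 106·cos48.2° = 70.7; c'Δl = 73.96; W sinα = 79.0
Σc'Δl = 249.0 kN/m; ΣN' = 809.9 kN/m; ΣW sinα = 280.8 kN/m
Resisting = 249.0 + 809.9·tan22.5° = 249.0 + 335.5 = 584.4 kN/m
FS = 584.4 / 280.8 = 2.082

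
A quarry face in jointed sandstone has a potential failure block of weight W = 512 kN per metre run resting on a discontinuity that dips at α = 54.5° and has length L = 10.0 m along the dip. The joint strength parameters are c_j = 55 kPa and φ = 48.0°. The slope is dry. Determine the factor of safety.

FS = 2.11

Resolving the block weight along and normal to the plane and applying the Mohr–Coulomb strength on the joint:
N' = W cosα = 512·cos54.5° = 297.3 kN/m
Driving force T = W sinα = 512·sin54.5° = 416.8 kN/m
Resisting force R = c_j·L + N'·tanφ = 55·10.0 + 297.3·tan48.0° = 550.0 + 330.2 = 880.2 kN/m
FS = R / T = 880.2 / 416.8 = 2.112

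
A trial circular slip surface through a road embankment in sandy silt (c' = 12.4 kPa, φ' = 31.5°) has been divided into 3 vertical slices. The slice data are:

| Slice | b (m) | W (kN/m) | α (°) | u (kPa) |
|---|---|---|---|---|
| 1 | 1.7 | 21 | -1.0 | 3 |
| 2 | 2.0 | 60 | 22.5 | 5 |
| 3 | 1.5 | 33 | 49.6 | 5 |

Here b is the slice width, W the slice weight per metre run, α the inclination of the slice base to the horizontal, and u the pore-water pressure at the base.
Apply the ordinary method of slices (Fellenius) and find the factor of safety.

Ordinary method of slices: FS = Σ[c'·Δl_i + (W_i cosα_i − u_i·Δl_i)·tanφ'] / Σ W_i sinα_i, with Δl_i = b_i / cosα_i.
Slice 1: Δl = 1.7/cos(-1.0°) = 1.700 m; N'_1 = 21·cos(-1.0°) − 3·1.700 = 15.9; c'Δl = 21.08; W sinα = -0.4
Slice 2: Δl = 2.0/cos22.5° = 2.165 m; N'_2 = 60·cos22.5° − 5·2.165 = 44.6; c'Δl = 26.84; W sinα = 23.0
Slice 3: Δl = 1.5/cos49.6° = 2.314 m; N'_3 = 33·cos49.6° − 5·2.314 = 9.8; c'Δl = 28.70; W sinα = 25.1
Σc'Δl = 76.6 kN/m; ΣN' = 70.3 kN/m; ΣW sinα = 47.7 kN/m
Resisting = 76.6 + 70.3·tan31.5° = 76.6 + 43.1 = 119.7 kN/m
FS = 119.7 / 47.7 = 2.508

FS = 2.51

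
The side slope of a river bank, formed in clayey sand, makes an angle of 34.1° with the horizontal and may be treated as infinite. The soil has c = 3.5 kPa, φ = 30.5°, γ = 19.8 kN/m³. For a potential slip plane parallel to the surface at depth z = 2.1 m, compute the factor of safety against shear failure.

FS = 1.05

For an infinite slope with a slip plane parallel to the surface (no pore pressure): FS = [c + γz cos²β tanφ] / [γz sinβ cosβ].
γz = 19.8·2.1 = 41.58 kN/m²
Numerator = 3.5 + 41.58·cos²34.1°·tan30.5° = 3.5 + 41.58·0.6857·0.5890 = 20.294 kPa
Denominator = 41.58·sin34.1°·cos34.1° = 41.58·0.5606·0.8281 = 19.303 kPa
FS = 20.294 / 19.303 = 1.051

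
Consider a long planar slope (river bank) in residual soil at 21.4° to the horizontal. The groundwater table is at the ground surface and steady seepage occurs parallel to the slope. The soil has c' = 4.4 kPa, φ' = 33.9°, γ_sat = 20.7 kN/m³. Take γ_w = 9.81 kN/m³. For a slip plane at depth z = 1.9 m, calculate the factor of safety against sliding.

With seepage parallel to the slope and the water table at the surface, the effective normal stress on the slip plane uses the buoyant unit weight γ' = γ_sat − γ_w while the driving shear stress uses γ_sat:
FS = [c' + γ' z cos²β tanφ'] / [γ_sat z sinβ cosβ]
γ' = 20.7 − 9.81 = 10.89 kN/m³
Numerator = 4.4 + 10.89·1.9·cos²21.4°·tan33.9° = 4.4 + 10.89·1.9·0.8669·0.6720 = 16.453 kPa
Denominator = 20.7·1.9·sin21.4°·cos21.4° = 20.7·1.9·0.3649·0.9311 = 13.361 kPa
FS = 16.453 / 13.361 = 1.231

FS = 1.23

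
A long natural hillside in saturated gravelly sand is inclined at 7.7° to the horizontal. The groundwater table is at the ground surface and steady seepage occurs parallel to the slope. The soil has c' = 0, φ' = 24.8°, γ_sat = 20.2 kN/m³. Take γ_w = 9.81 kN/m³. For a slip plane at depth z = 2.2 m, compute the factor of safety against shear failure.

With seepage parallel to the slope and the water table at the surface, the effective normal stress on the slip plane uses the buoyant unit weight γ' = γ_sat − γ_w while the driving shear stress uses γ_sat:
FS = [c' + γ' z cos²β tanφ'] / [γ_sat z sinβ cosβ]
(For c' = 0 this reduces to FS = (γ'/γ_sat)·tanφ'/tanβ.)
γ' = 20.2 − 9.81 = 10.39 kN/m³
Numerator = 0.0 + 10.39·2.2·cos²7.7°·tan24.8° = 0.0 + 10.39·2.2·0.9820·0.4621 = 10.372 kPa
Denominator = 20.2·2.2·sin7.7°·cos7.7° = 20.2·2.2·0.1340·0.9910 = 5.901 kPa
FS = 10.372 / 5.901 = 1.758

FS = 1.76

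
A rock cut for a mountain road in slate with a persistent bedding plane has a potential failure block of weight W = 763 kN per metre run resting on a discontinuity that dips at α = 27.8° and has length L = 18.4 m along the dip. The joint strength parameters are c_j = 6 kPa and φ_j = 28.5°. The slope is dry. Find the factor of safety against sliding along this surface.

Resolving the block weight along and normal to the plane and applying the Mohr–Coulomb strength on the joint:
N' = W cosα = 763·cos27.8° = 674.9 kN/m
Driving force T = W sinα = 763·sin27.8° = 355.9 kN/m
Resisting force R = c_j·L + N'·tanφ_j = 6·18.4 + 674.9·tan28.5° = 110.4 + 366.5 = 476.9 kN/m
FS = R / T = 476.9 / 355.9 = 1.340

FS = 1.34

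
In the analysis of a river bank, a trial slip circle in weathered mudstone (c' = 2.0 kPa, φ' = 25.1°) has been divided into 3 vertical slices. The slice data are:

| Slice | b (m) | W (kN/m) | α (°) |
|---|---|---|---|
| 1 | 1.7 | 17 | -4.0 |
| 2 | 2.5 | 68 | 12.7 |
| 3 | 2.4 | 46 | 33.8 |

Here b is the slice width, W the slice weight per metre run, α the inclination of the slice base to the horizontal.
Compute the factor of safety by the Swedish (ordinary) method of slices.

FS = 1.81

Ordinary method of slices: FS = Σ[c'·Δl_i + (W_i cosα_i)·tanφ'] / Σ W_i sinα_i, with Δl_i = b_i / cosα_i.
Slice 1: Δl = 1.7/cos(-4.0°) = 1.704 m; N'_1 = 17·cos(-4.0°) = 17.0; c'Δl = 3.41; W sinα = -1.2
Slice 2: Δl = 2.5/cos12.7° = 2.563 m; N'_2 = 68·cos12.7° = 66.3; c'Δl = 5.13; W sinα = 14.9
Slice 3: Δl = 2.4/cos33.8° = 2.888 m; N'_3 = 46·cos33.8° = 38.2; c'Δl = 5.78; W sinα = 25.6
Σc'Δl = 14.3 kN/m; ΣN' = 121.5 kN/m; ΣW sinα = 39.4 kN/m
Resisting = 14.3 + 121.5·tan25.1° = 14.3 + 56.9 = 71.2 kN/m
FS = 71.2 / 39.4 = 1.810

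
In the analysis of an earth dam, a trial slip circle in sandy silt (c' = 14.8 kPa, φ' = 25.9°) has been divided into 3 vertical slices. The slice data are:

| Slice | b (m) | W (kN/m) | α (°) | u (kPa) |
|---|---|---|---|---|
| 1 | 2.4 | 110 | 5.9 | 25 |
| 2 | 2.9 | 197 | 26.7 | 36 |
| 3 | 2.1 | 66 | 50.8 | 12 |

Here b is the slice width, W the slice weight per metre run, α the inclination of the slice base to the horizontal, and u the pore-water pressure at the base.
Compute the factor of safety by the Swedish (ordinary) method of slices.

FS = 1.23

Ordinary method of slices: FS = Σ[c'·Δl_i + (W_i cosα_i − u_i·Δl_i)·tanφ'] / Σ W_i sinα_i, with Δl_i = b_i / cosα_i.
Slice 1: Δl = 2.4/cos5.9° = 2.413 m; N'_1 = 110·cos5.9° − 25·2.413 = 49.1; c'Δl = 35.71; W sinα = 11.3
Slice 2: Δl = 2.9/cos26.7° = 3.246 m; N'_2 = 197·cos26.7° − 36·3.246 = 59.1; c'Δl = 48.04; W sinα = 88.5
Slice 3: Δl = 2.1/cos50.8° = 3.323 m; N'_3 = 66·cos50.8° − 12·3.323 = 1.8; c'Δl = 49.17; W sinα = 51.1
Σc'Δl = 132.9 kN/m; ΣN' = 110.1 kN/m; ΣW sinα = 151.0 kN/m
Resisting = 132.9 + 110.1·tan25.9° = 132.9 + 53.4 = 186.4 kN/m
FS = 186.4 / 151.0 = 1.235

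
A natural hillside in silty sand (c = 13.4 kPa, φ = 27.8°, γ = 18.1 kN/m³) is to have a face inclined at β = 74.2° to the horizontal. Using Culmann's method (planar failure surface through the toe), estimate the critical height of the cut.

H_c = 8.12 m

Culmann's analysis gives the critical failure plane at α_cr = (β + φ)/2 = (74.2 + 27.8)/2 = 51.0°, and the critical height
H_c = (4c/γ) · sinβ cosφ / [1 − cos(β − φ)]
    = (4·13.4/18.1) · sin74.2°·cos27.8° / [1 − cos(46.4°)]
    = 2.961 · 0.9622·0.8846 / [1 − 0.6896]
    = 2.961 · 0.8512 / 0.3104
    = 8.12 m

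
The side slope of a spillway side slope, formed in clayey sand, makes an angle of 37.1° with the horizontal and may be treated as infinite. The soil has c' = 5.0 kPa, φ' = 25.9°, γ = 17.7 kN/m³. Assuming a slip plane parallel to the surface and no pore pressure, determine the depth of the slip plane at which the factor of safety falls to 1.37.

z = 0.81 m

Setting FS = 1.37 in FS = [c' + γz cos²β tanφ'] / [γz sinβ cosβ] and solving for z:
z = c' / [γ cosβ (FS·sinβ − cosβ·tanφ')]
  = 5.0 / [17.7·cos37.1°·(1.37·sin37.1° − cos37.1°·tan25.9°)]
  = 5.0 / [17.7·0.7976·(1.37·0.6032 − 0.7976·0.4856)]
  = 5.0 / 6.1990 = 0.807 m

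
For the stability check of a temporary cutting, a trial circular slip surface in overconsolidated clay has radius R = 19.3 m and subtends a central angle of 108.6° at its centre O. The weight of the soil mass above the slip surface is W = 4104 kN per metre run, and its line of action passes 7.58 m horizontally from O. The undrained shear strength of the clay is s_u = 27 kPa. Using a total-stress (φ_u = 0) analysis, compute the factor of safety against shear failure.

FS = 0.61

Taking moments about the centre O, the resisting moment is provided by the undrained shear strength acting along the arc:
Arc length L_a = R·θ = 19.3·(108.6°·π/180) = 19.3·1.8954 = 36.58 m
M_R = s_u·L_a·R = 27·36.58·19.3 = 19062.8 kN·m/m
M_D = W·d = 4104·7.58 = 31108.3 kN·m/m
FS = M_R / M_D = 19062.8 / 31108.3 = 0.613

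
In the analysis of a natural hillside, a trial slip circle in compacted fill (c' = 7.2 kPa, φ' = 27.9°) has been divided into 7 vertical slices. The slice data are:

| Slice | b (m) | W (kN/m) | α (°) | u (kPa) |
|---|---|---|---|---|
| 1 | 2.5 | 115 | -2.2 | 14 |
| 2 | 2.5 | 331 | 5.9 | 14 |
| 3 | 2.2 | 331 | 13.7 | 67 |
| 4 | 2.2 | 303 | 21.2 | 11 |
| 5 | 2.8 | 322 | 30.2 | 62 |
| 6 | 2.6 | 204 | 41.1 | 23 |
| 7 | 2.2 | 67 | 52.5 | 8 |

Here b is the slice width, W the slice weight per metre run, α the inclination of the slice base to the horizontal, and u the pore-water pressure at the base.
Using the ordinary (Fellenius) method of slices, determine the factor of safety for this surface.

FS = 1.15

Ordinary method of slices: FS = Σ[c'·Δl_i + (W_i cosα_i − u_i·Δl_i)·tanφ'] / Σ W_i sinα_i, with Δl_i = b_i / cosα_i.
Slice 1: Δl = 2.5/cos(-2.2°) = 2.502 m; N'_1 = 115·cos(-2.2°) − 14·2.502 = 79.9; c'Δl = 18.01; W sinα = -4.4
Slice 2: Δl = 2.5/cos5.9° = 2.513 m; N'_2 = 331·cos5.9° − 14·2.513 = 294.1; c'Δl = 18.10; W sinα = 34.0
Slice 3: Δl = 2.2/cos13.7° = 2.264 m; N'_3 = 331·cos13.7° − 67·2.264 = 169.9; c'Δl = 16.30; W sinα = 78.4
Slice 4: Δl = 2.2/cos21.2° = 2.360 m; N'_4 = 303·cos21.2° − 11·2.360 = 256.5; c'Δl = 16.99; W sinα = 109.6
Slice 5: Δl = 2.8/cos30.2° = 3.240 m; N'_5 = 322·cos30.2° − 62·3.240 = 77.4; c'Δl = 23.33; W sinα = 162.0
Slice 6: Δl = 2.6/cos41.1° = 3.450 m; N'_6 = 204·cos41.1° − 23·3.450 = 74.4; c'Δl = 24.84; W sinα = 134.1
Slice 7: Δl = 2.2/cos52.5° = 3.614 m; N'_7 = 67·cos52.5° − 8·3.614 = 11.9; c'Δl = 26.02; W sinα = 53.2
Σc'Δl = 143.6 kN/m; ΣN' = 964.0 kN/m; ΣW sinα = 566.8 kN/m
Resisting = 143.6 + 964.0·tan27.9° = 143.6 + 510.4 = 654.0 kN/m
FS = 654.0 / 566.8 = 1.154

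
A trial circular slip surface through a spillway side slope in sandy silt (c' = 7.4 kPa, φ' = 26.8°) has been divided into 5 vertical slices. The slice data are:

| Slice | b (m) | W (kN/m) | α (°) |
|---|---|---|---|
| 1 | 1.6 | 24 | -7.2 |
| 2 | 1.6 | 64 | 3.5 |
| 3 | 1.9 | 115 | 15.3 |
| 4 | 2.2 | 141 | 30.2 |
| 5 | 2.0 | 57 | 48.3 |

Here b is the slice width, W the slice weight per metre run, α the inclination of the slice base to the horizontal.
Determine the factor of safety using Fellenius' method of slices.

FS = 1.80

Ordinary method of slices: FS = Σ[c'·Δl_i + (W_i cosα_i)·tanφ'] / Σ W_i sinα_i, with Δl_i = b_i / cosα_i.
Slice 1: Δl = 1.6/cos(-7.2°) = 1.613 m; N'_1 = 24·cos(-7.2°) = 23.8; c'Δl = 11.93; W sinα = -3.0
Slice 2: Δl = 1.6/cos3.5° = 1.603 m; N'_2 = 64·cos3.5° = 63.9; c'Δl = 11.86; W sinα = 3.9
Slice 3: Δl = 1.9/cos15.3° = 1.970 m; N'_3 = 115·cos15.3° = 110.9; c'Δl = 14.58; W sinα = 30.3
Slice 4: Δl = 2.2/cos30.2° = 2.545 m; N'_4 = 141·cos30.2° = 121.9; c'Δl = 18.84; W sinα = 70.9
Slice 5: Δl = 2.0/cos48.3° = 3.006 m; N'_5 = 57·cos48.3° = 37.9; c'Δl = 22.25; W sinα = 42.6
Σc'Δl = 79.5 kN/m; ΣN' = 358.4 kN/m; ΣW sinα = 144.7 kN/m
Resisting = 79.5 + 358.4·tan26.8° = 79.5 + 181.0 = 260.5 kN/m
FS = 260.5 / 144.7 = 1.800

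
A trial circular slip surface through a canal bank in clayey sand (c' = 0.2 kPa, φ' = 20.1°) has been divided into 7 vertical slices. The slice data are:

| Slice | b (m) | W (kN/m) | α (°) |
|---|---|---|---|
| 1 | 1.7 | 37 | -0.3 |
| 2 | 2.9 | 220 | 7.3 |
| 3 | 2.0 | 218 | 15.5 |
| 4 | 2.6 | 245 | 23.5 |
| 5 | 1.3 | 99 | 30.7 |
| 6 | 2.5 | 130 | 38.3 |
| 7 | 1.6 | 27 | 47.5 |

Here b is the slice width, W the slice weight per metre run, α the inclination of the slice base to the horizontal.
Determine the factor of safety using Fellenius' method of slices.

FS = 0.99

Ordinary method of slices: FS = Σ[c'·Δl_i + (W_i cosα_i)·tanφ'] / Σ W_i sinα_i, with Δl_i = b_i / cosα_i.
Slice 1: Δl = 1.7/cos(-0.3°) = 1.700 m; N'_1 = 37·cos(-0.3°) = 37.0; c'Δl = 0.34; W sinα = -0.2
Slice 2: Δl = 2.9/cos7.3° = 2.924 m; N'_2 = 220·cos7.3° = 218.2; c'Δl = 0.58; W sinα = 28.0
Slice 3: Δl = 2.0/cos15.5° = 2.075 m; N'_3 = 218·cos15.5° = 210.1; c'Δl = 0.42; W sinα = 58.3
Slice 4: Δl = 2.6/cos23.5° = 2.835 m; N'_4 = 245·cos23.5° = 224.7; c'Δl = 0.57; W sinα = 97.7
Slice 5: Δl = 1.3/cos30.7° = 1.512 m; N'_5 = 99·cos30.7° = 85.1; c'Δl = 0.30; W sinα = 50.5
Slice 6: Δl = 2.5/cos38.3° = 3.186 m; N'_6 = 130·cos38.3° = 102.0; c'Δl = 0.64; W sinα = 80.6
Slice 7: Δl = 1.6/cos47.5° = 2.368 m; N'_7 = 27·cos47.5° = 18.2; c'Δl = 0.47; W sinα = 19.9
Σc'Δl = 3.3 kN/m; ΣN' = 895.4 kN/m; ΣW sinα = 334.7 kN/m
Resisting = 3.3 + 895.4·tan20.1° = 3.3 + 327.7 = 331.0 kN/m
FS = 331.0 / 334.7 = 0.989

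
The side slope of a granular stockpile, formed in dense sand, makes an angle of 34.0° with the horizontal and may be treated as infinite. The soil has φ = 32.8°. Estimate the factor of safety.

For a dry cohesionless infinite slope the factor of safety is FS = tanφ / tanβ.
FS = tan32.8° / tan34.0° = 0.6445 / 0.6745 = 0.955

FS = 0.96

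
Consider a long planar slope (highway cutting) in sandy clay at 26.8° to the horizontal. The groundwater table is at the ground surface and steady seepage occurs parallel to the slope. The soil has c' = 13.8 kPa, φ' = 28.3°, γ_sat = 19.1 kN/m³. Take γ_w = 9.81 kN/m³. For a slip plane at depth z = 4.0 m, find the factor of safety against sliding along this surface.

With seepage parallel to the slope and the water table at the surface, the effective normal stress on the slip plane uses the buoyant unit weight γ' = γ_sat − γ_w while the driving shear stress uses γ_sat:
FS = [c' + γ' z cos²β tanφ'] / [γ_sat z sinβ cosβ]
γ' = 19.1 − 9.81 = 9.29 kN/m³
Numerator = 13.8 + 9.29·4.0·cos²26.8°·tan28.3° = 13.8 + 9.29·4.0·0.7967·0.5384 = 29.741 kPa
Denominator = 19.1·4.0·sin26.8°·cos26.8° = 19.1·4.0·0.4509·0.8926 = 30.747 kPa
FS = 29.741 / 30.747 = 0.967

FS = 0.97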